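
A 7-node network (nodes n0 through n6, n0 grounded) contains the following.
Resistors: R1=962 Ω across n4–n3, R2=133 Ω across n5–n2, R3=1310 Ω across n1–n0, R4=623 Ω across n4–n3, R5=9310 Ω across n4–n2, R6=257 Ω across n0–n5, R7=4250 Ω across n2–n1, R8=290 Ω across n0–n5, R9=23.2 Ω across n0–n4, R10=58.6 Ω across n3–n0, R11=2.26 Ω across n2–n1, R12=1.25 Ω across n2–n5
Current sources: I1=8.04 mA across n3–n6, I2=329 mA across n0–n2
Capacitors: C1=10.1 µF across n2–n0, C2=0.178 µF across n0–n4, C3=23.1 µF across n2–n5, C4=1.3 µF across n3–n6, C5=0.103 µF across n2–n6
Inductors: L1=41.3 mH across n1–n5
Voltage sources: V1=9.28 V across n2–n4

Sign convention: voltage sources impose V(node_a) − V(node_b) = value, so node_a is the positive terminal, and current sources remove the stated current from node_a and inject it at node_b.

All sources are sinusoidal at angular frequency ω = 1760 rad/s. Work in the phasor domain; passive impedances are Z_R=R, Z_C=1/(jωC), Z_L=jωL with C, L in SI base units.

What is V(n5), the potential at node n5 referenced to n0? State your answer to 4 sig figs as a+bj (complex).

MNA unknowns: 6 node voltages V₁..V_6 plus 1 source current (V1)
R1: Y=0.001040+0.000j on G[4,3]
R2: Y=0.007519+0.000j on G[5,2]
R3: Y=0.0007634+0.000j on G[1,0]
R4: Y=0.001605+0.000j on G[4,3]
R5: Y=0.0001074+0.000j on G[4,2]
I1: z[3]−=0.00804, z[6]+=0.00804
C1: Y=0.000+0.01778j on G[2,0]
I2: z[0]−=0.329, z[2]+=0.329
C2: Y=0.000+0.0003133j on G[0,4]
R6: Y=0.003891+0.000j on G[0,5]
R7: Y=0.0002353+0.000j on G[2,1]
C3: Y=0.000+0.04066j on G[2,5]
C4: Y=0.000+0.002288j on G[3,6]
R8: Y=0.003448+0.000j on G[0,5]
R9: Y=0.04310+0.000j on G[0,4]
C5: Y=0.000+0.0001813j on G[2,6]
R10: Y=0.01706+0.000j on G[3,0]
R11: Y=0.4425+0.000j on G[2,1]
R12: Y=0.8000+0.000j on G[2,5]
L1: Y=0.000-0.01376j on G[1,5]
V1: row V2−V4=9.28, i_V1 at 2,4
solve → V1=12.58-4.236j, V2=12.60-4.246j, V3=0.4482-0.4662j, V4=3.323-4.246j, V5=12.49-4.204j, V6=1.341-4.000j
aux → i_V1=0.1512-0.1920j

12.49-4.204j V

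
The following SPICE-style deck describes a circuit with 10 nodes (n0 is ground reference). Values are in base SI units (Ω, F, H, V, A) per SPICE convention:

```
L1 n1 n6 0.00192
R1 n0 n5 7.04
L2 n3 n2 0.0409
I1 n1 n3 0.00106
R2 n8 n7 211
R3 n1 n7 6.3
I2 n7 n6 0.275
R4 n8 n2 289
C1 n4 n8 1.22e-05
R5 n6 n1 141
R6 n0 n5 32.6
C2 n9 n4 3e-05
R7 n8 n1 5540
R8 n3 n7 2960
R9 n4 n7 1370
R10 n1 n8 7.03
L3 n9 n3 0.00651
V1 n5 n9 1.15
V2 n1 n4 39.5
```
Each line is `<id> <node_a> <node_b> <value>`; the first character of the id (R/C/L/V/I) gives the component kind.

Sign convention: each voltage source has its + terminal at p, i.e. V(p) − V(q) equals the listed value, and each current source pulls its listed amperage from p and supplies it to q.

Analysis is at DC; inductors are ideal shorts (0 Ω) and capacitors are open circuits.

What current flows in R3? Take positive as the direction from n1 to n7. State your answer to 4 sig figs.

Element admittances at DC:
  L1: short n1↔n6 (DC inductor)
  Y(R1) = 0.1420 S between n0,n5
  L2: short n3↔n2 (DC inductor)
  I1: injects 0.00106 A into n3 (from n1)
  Y(R2) = 0.004739 S between n8,n7
  Y(R3) = 0.1587 S between n1,n7
  I2: injects 0.275 A into n6 (from n7)
  Y(R4) = 0.003460 S between n8,n2
  Y(C1) = 0.000 S between n4,n8
  Y(R5) = 0.007092 S between n6,n1
  Y(R6) = 0.03067 S between n0,n5
  Y(C2) = 0.000 S between n9,n4
  Y(R7) = 0.0001805 S between n8,n1
  Y(R8) = 0.0003378 S between n3,n7
  Y(R9) = 0.0007299 S between n4,n7
  Y(R10) = 0.1422 S between n1,n8
  L3: short n9↔n3 (DC inductor)
  V1: constraint V(n5)−V(n9) = 1.15
  V2: constraint V(n1)−V(n4) = 39.5
Assemble and solve the 14×14 MNA system:
  V(n1)=-1.213  V(n2)=-1.150  V(n3)=-1.150  V(n4)=-40.71  V(n5)=0.000  V(n6)=-1.213  V(n7)=-3.061  V(n8)=-1.270  V(n9)=-1.150
  i(L1)=-0.2750  i(L2)=0.0004143  i(L3)=0.000  i(V1)=0.000  i(V2)=-0.02748

0.2933 A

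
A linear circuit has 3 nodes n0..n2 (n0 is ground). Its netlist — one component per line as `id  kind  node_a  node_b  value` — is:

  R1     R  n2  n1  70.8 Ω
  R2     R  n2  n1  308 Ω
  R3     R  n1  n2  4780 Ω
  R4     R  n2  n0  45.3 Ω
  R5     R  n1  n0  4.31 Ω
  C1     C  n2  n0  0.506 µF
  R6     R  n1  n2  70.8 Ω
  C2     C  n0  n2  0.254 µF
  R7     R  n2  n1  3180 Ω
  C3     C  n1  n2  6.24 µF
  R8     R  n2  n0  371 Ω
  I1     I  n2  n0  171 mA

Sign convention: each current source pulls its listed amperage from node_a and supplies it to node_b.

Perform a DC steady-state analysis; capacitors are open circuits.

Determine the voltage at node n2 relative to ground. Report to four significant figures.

-3.232 V

MNA unknowns: 2 node voltages V₁..V_2
R1: Y=0.01412 on G[2,1]
R2: Y=0.003247 on G[2,1]
R3: Y=0.0002092 on G[1,2]
R4: Y=0.02208 on G[2,0]
R5: Y=0.2320 on G[1,0]
C1: Y=0.000 on G[2,0]
R6: Y=0.01412 on G[1,2]
C2: Y=0.000 on G[0,2]
R7: Y=0.0003145 on G[2,1]
C3: Y=0.000 on G[1,2]
R8: Y=0.002695 on G[2,0]
I1: z[2]−=0.171, z[0]+=0.171
solve → V1=-0.3919, V2=-3.232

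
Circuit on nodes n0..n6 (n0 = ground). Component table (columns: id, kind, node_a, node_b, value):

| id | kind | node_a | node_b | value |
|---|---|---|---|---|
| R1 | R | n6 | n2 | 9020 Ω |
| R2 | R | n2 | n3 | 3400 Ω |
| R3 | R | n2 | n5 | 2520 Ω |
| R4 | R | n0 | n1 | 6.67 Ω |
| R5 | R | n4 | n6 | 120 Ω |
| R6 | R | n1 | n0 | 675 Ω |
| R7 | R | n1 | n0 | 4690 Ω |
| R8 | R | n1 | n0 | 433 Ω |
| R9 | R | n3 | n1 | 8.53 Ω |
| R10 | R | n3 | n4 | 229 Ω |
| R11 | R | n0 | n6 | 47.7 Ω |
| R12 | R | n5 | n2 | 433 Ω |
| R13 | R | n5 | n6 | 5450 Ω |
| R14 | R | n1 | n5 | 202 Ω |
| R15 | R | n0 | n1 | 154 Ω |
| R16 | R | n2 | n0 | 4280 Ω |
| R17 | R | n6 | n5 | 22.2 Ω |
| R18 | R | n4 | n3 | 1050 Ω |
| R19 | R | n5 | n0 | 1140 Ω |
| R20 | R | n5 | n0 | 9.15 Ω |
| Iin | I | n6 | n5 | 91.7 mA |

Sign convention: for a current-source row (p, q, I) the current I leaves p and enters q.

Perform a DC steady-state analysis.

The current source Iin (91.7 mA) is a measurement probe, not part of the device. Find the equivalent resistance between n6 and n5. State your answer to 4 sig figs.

R_eq = 15.32 Ω

MNA unknowns: 6 node voltages V₁..V_6
R1: Y=0.0001109 on G[6,2]
R2: Y=0.0002941 on G[2,3]
R3: Y=0.0003968 on G[2,5]
R4: Y=0.1499 on G[0,1]
R5: Y=0.008333 on G[4,6]
R6: Y=0.001481 on G[1,0]
R7: Y=0.0002132 on G[1,0]
R8: Y=0.002309 on G[1,0]
R9: Y=0.1172 on G[3,1]
R10: Y=0.004367 on G[3,4]
R11: Y=0.02096 on G[0,6]
R12: Y=0.002309 on G[5,2]
R13: Y=0.0001835 on G[5,6]
R14: Y=0.004950 on G[1,5]
R15: Y=0.006494 on G[0,1]
R16: Y=0.0002336 on G[2,0]
R17: Y=0.04505 on G[6,5]
R18: Y=0.0009524 on G[4,3]
R19: Y=0.0008772 on G[5,0]
R20: Y=0.1093 on G[5,0]
Iin: z[6]−=0.0917, z[5]+=0.0917
solve → V1=-0.01436, V2=0.1532, V3=-0.04483, V4=-0.7274, V5=0.2419, V6=-1.163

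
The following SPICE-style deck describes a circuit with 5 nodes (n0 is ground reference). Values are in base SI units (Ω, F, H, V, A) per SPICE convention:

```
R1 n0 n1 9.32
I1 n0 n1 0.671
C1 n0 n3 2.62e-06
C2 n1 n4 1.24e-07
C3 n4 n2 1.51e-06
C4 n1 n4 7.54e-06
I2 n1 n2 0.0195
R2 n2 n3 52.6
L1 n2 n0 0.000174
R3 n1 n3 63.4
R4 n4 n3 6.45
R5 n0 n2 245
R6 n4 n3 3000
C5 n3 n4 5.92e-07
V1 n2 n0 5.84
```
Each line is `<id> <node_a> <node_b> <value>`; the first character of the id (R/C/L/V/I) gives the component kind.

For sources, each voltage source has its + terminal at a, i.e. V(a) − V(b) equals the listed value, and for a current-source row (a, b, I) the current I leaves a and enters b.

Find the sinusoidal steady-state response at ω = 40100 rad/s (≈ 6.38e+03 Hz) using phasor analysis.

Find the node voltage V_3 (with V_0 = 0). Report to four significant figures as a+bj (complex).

Element admittances at ω=40100 rad/s:
  Y(R1) = 0.1073+0.000j S between n0,n1
  I1: injects 0.671 A into n1 (from n0)
  Y(C1) = 0.000+0.1051j S between n0,n3
  Y(C2) = 0.000+0.004972j S between n1,n4
  Y(C3) = 0.000+0.06055j S between n4,n2
  Y(C4) = 0.000+0.3024j S between n1,n4
  I2: injects 0.0195 A into n2 (from n1)
  Y(R2) = 0.01901+0.000j S between n2,n3
  Y(L1) = 0.000-0.1433j S between n2,n0
  Y(R3) = 0.01577+0.000j S between n1,n3
  Y(R4) = 0.1550+0.000j S between n4,n3
  Y(R5) = 0.004082+0.000j S between n0,n2
  Y(R6) = 0.0003333+0.000j S between n4,n3
  Y(C5) = 0.000+0.02374j S between n3,n4
  V1: constraint V(n2)−V(n0) = 5.84
Assemble and solve the 5×5 MNA system:
  V(n1)=4.236-1.232j  V(n2)=5.840+0.000j  V(n3)=2.776-2.046j  V(n4)=3.848-0.6655j
  i(V1)=-0.02229+0.6775j

2.776-2.046j V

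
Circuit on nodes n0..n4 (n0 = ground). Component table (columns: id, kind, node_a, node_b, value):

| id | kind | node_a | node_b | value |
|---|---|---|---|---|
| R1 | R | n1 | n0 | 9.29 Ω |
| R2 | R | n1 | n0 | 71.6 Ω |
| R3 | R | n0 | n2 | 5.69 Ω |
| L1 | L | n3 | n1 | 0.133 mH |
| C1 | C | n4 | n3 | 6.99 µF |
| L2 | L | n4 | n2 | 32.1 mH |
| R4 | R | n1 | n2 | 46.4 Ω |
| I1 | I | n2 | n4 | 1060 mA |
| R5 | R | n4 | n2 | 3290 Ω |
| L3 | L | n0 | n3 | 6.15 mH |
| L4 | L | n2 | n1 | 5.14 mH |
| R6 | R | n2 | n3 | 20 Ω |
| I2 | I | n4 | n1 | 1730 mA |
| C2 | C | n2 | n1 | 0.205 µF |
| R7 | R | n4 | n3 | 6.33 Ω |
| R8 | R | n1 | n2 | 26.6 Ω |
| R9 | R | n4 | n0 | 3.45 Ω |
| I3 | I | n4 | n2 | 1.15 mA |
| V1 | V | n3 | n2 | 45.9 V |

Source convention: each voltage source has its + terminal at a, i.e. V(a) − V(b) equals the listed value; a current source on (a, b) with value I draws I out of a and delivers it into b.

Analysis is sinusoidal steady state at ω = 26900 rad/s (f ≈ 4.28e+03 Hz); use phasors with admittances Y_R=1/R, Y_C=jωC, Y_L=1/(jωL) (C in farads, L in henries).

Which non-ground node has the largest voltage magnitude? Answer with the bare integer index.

MNA unknowns: 4 node voltages V₁..V_4 plus 1 source current (V1)
R1: Y=0.1076+0.000j on G[1,0]
R2: Y=0.01397+0.000j on G[1,0]
R3: Y=0.1757+0.000j on G[0,2]
L1: Y=0.000-0.2795j on G[3,1]
C1: Y=0.000+0.1880j on G[4,3]
L2: Y=0.000-0.001158j on G[4,2]
R4: Y=0.02155+0.000j on G[1,2]
I1: z[2]−=1.06, z[4]+=1.06
R5: Y=0.0003040+0.000j on G[4,2]
L3: Y=0.000-0.006045j on G[0,3]
L4: Y=0.000-0.007232j on G[2,1]
R6: Y=0.05000+0.000j on G[2,3]
I2: z[4]−=1.73, z[1]+=1.73
C2: Y=0.000+0.005515j on G[2,1]
R7: Y=0.1580+0.000j on G[4,3]
R8: Y=0.03759+0.000j on G[1,2]
R9: Y=0.2899+0.000j on G[4,0]
I3: z[4]−=0.00115, z[2]+=0.00115
V1: row V3−V2=45.9, i_V1 at 3,2
solve → V1=15.08-9.687j, V2=-24.52-0.9905j, V3=21.38-0.9905j, V4=8.565+5.111j
aux → i_V1=-7.891+0.4448j

2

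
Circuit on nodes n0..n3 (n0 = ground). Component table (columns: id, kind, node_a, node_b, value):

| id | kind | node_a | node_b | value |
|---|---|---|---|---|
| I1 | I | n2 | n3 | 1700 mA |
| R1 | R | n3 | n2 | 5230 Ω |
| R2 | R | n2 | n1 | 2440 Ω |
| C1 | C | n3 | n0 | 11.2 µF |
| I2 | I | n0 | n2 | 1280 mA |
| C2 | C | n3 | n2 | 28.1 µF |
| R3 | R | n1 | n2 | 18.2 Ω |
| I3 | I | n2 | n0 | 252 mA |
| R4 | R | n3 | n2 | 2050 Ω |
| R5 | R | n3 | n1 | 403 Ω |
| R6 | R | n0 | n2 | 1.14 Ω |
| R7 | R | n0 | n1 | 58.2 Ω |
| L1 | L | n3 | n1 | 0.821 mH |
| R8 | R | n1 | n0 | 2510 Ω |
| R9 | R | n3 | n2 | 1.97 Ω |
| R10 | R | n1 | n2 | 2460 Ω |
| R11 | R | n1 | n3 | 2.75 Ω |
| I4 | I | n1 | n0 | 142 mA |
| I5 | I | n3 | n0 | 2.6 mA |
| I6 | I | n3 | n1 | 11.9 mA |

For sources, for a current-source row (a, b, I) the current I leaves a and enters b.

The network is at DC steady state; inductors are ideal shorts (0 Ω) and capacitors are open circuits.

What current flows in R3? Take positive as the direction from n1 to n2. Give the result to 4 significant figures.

0.1454 A

Apply KCL at each of the 3 non-ground nodes and solve the resulting linear system.
Node n1: branches {R2, R3, R5, R7, L1, R8, R10, R11, I4, I6} → V_1 = 3.581
Node n2: branches {I1, R1, R2, I2, C2, R3, I3, R4, R6, R9, R10} → V_2 = 0.9353
Node n3: branches {I1, R1, C1, C2, R4, R5, L1, R9, R11, I5, I6} → V_3 = 3.581
Source currents: i(L1)=0.3406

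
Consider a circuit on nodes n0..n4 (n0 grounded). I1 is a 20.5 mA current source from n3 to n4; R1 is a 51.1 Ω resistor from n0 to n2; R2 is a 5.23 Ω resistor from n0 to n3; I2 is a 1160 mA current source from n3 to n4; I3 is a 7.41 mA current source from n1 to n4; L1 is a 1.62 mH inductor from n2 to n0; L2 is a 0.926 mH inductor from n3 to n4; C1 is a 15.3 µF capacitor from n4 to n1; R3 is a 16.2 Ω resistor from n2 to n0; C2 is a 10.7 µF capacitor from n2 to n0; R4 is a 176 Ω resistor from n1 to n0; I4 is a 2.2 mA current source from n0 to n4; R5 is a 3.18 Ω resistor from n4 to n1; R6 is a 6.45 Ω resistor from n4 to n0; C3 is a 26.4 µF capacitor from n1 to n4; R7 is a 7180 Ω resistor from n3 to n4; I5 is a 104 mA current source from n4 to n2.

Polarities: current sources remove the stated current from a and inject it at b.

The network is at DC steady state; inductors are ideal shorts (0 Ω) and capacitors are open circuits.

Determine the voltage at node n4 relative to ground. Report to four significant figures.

MNA unknowns: 4 node voltages V₁..V_4 plus 2 source currents (L1, L2)
I1: z[3]−=0.0205, z[4]+=0.0205
R1: Y=0.01957 on G[0,2]
R2: Y=0.1912 on G[0,3]
I2: z[3]−=1.16, z[4]+=1.16
I3: z[1]−=0.00741, z[4]+=0.00741
L1: row V2−V0=0, i_L1 at 2,0
L2: row V3−V4=0, i_L2 at 3,4
C1: Y=0.000 on G[4,1]
R3: Y=0.06173 on G[2,0]
C2: Y=0.000 on G[2,0]
R4: Y=0.005682 on G[1,0]
I4: z[0]−=0.0022, z[4]+=0.0022
R5: Y=0.3145 on G[4,1]
R6: Y=0.1550 on G[4,0]
C3: Y=0.000 on G[1,4]
R7: Y=0.0001393 on G[3,4]
I5: z[4]−=0.104, z[2]+=0.104
solve → V1=-0.3070, V2=0.000, V3=-0.2890, V4=-0.2890
aux → i_L1=0.1040, i_L2=-1.125

-0.2890 V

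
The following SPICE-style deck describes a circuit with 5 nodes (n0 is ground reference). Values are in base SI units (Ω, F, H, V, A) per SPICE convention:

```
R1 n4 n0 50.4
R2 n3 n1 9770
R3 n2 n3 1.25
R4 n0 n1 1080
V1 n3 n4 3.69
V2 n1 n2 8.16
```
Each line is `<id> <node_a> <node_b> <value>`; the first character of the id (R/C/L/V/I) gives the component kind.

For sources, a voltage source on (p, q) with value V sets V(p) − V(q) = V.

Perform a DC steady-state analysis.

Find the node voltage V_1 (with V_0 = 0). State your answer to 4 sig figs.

Element admittances at DC:
  Y(R1) = 0.01984 S between n4,n0
  Y(R2) = 0.0001024 S between n3,n1
  Y(R3) = 0.8000 S between n2,n3
  Y(R4) = 0.0009259 S between n0,n1
  V1: constraint V(n3)−V(n4) = 3.69
  V2: constraint V(n1)−V(n2) = 8.16
Assemble and solve the 6×6 MNA system:
  V(n1)=11.31  V(n2)=3.148  V(n3)=3.162  V(n4)=-0.5277
  i(V1)=-0.01047  i(V2)=-0.01130

11.31 V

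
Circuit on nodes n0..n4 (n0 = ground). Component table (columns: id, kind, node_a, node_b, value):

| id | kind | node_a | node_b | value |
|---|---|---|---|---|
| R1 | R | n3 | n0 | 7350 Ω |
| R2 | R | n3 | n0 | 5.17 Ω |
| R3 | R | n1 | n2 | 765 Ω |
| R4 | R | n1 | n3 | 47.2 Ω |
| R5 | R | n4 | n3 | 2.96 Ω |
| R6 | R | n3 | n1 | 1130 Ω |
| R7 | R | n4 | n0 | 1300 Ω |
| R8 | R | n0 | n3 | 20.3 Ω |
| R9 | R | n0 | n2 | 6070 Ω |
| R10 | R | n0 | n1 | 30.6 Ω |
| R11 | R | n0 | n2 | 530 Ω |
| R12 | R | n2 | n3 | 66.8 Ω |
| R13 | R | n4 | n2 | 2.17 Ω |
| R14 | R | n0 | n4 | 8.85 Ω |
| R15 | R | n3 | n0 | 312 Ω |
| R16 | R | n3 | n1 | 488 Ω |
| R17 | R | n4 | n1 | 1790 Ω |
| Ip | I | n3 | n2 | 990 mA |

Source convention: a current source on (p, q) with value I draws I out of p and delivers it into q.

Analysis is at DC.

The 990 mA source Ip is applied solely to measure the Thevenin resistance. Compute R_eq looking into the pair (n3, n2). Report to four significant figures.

MNA unknowns: 4 node voltages V₁..V_4
R1: Y=0.0001361 on G[3,0]
R2: Y=0.1934 on G[3,0]
R3: Y=0.001307 on G[1,2]
R4: Y=0.02119 on G[1,3]
R5: Y=0.3378 on G[4,3]
R6: Y=0.0008850 on G[3,1]
R7: Y=0.0007692 on G[4,0]
R8: Y=0.04926 on G[0,3]
R9: Y=0.0001647 on G[0,2]
R10: Y=0.03268 on G[0,1]
R11: Y=0.001887 on G[0,2]
R12: Y=0.01497 on G[2,3]
R13: Y=0.4608 on G[4,2]
R14: Y=0.1130 on G[0,4]
R15: Y=0.003205 on G[3,0]
R16: Y=0.002049 on G[3,1]
R17: Y=0.0005587 on G[4,1]
Ip: z[3]−=0.99, z[2]+=0.99
solve → V1=-0.1949, V2=3.489, V3=-0.6980, V4=1.503

R_eq = 4.229 Ω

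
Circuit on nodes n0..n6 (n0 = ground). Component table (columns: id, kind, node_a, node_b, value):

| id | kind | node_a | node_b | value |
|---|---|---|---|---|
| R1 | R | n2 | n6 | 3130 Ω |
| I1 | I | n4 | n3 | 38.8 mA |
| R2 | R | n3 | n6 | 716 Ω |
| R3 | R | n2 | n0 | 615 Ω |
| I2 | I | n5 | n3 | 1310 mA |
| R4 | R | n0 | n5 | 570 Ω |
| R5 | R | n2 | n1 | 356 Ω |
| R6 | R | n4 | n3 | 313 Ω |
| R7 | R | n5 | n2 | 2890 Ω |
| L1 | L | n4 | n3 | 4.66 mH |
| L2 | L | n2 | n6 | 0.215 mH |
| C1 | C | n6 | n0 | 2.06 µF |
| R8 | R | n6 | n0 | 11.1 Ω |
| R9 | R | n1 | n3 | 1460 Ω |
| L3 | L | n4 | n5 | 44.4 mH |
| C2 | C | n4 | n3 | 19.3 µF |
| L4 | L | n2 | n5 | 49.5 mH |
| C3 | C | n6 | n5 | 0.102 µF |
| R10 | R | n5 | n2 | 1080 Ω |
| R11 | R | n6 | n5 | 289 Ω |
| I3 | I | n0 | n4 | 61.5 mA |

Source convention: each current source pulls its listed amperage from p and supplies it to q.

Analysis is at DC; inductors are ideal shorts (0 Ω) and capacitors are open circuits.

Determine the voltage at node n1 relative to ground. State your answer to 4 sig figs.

Apply KCL at each of the 6 non-ground nodes and solve the resulting linear system.
Node n1: branches {R5, R9} → V_1 = 0.6580
Node n2: branches {R1, R3, R5, R7, L2, L4, R10} → V_2 = 0.6580
Node n3: branches {I1, R2, I2, R6, L1, R9, C2} → V_3 = 0.6580
Node n4: branches {I1, R6, L1, L3, C2, I3} → V_4 = 0.6580
Node n5: branches {I2, R4, R7, L3, L4, C3, R10, R11} → V_5 = 0.6580
Node n6: branches {R1, R2, L2, C1, R8, C3, R11} → V_6 = 0.6580
Source currents: i(L1)=-1.349, i(L2)=0.05928, i(L3)=1.371, i(L4)=-0.06035

0.6580 V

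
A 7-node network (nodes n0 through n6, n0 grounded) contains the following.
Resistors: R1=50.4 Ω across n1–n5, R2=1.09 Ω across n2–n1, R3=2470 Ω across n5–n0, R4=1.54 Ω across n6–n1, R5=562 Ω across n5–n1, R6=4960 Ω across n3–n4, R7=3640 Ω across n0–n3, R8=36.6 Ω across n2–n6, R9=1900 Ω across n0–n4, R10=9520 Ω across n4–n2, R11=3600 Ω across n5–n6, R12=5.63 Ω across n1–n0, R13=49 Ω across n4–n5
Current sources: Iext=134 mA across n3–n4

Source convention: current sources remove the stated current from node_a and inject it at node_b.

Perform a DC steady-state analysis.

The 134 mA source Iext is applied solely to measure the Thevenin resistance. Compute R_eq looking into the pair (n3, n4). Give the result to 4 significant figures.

R_eq = 2130. Ω

MNA unknowns: 6 node voltages V₁..V_6
R1: Y=0.01984 on G[1,5]
R2: Y=0.9174 on G[2,1]
R3: Y=0.0004049 on G[5,0]
R4: Y=0.6494 on G[6,1]
R5: Y=0.001779 on G[5,1]
R6: Y=0.0002016 on G[3,4]
R7: Y=0.0002747 on G[0,3]
R8: Y=0.02732 on G[2,6]
R9: Y=0.0005263 on G[0,4]
R10: Y=0.0001050 on G[4,2]
R11: Y=0.0002778 on G[5,6]
R12: Y=0.1776 on G[1,0]
R13: Y=0.02041 on G[4,5]
Iext: z[3]−=0.134, z[4]+=0.134
solve → V1=0.4010, V2=0.4018, V3=-278.3, V4=7.148, V5=3.621, V6=0.4023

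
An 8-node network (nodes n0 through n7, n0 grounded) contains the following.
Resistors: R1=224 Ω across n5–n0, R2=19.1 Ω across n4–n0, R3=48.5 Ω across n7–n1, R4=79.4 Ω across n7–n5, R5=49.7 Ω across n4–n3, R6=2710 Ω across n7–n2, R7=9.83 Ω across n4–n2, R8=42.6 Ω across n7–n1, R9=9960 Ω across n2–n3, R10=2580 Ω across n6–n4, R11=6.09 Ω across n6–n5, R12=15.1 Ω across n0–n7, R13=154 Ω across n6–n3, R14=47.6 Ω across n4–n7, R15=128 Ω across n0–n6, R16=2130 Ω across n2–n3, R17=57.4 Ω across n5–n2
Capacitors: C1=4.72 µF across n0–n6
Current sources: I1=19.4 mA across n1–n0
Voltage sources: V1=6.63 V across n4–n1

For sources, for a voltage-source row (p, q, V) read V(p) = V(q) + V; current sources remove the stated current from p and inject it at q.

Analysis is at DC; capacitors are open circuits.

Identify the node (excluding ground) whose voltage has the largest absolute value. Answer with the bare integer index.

MNA unknowns: 7 node voltages V₁..V_7 plus 1 source current (V1)
R1: Y=0.004464 on G[5,0]
R2: Y=0.05236 on G[4,0]
R3: Y=0.02062 on G[7,1]
C1: Y=0.000 on G[0,6]
R4: Y=0.01259 on G[7,5]
R5: Y=0.02012 on G[4,3]
R6: Y=0.0003690 on G[7,2]
R7: Y=0.1017 on G[4,2]
R8: Y=0.02347 on G[7,1]
R9: Y=0.0001004 on G[2,3]
R10: Y=0.0003876 on G[6,4]
R11: Y=0.1642 on G[6,5]
R12: Y=0.06623 on G[0,7]
R13: Y=0.006494 on G[6,3]
R14: Y=0.02101 on G[4,7]
I1: z[1]−=0.0194, z[0]+=0.0194
R15: Y=0.007812 on G[0,6]
R16: Y=0.0004695 on G[2,3]
R17: Y=0.01742 on G[5,2]
V1: row V4−V1=6.63, i_V1 at 4,1
solve → V1=-5.283, V2=1.171, V3=1.075, V4=1.347, V5=0.2018, V6=0.2272, V7=-1.398
aux → i_V1=-0.1519

1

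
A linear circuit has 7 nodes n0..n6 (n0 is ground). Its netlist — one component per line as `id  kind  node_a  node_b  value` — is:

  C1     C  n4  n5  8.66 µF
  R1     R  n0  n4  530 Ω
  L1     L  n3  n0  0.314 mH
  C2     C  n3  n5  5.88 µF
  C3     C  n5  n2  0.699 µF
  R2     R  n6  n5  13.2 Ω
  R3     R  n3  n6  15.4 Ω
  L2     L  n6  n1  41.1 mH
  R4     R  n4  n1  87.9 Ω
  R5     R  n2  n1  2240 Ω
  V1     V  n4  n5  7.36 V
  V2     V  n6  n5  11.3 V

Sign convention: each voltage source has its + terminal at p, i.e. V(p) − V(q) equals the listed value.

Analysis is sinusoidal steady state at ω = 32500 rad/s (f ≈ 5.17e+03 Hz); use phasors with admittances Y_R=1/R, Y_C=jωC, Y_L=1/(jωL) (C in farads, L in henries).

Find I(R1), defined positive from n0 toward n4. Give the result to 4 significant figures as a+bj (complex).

-0.01171-0.006354j A

Apply KCL at each of the 6 non-ground nodes and solve the resulting linear system.
Node n1: branches {L2, R4, R5} → V_1 = 5.946+3.096j
Node n2: branches {C3, R5} → V_2 = -1.156+3.228j
Node n3: branches {L1, C2, R3} → V_3 = 0.06484-0.1195j
Node n4: branches {C1, R1, R4, V1} → V_4 = 6.207+3.368j
Node n5: branches {C1, C2, C3, R2, V1, V2} → V_5 = -1.153+3.368j
Node n6: branches {R2, R3, L2, V2} → V_6 = 10.15+3.368j
Source currents: i(V1)=-0.01468-2.081j, i(V2)=-1.511-0.2233j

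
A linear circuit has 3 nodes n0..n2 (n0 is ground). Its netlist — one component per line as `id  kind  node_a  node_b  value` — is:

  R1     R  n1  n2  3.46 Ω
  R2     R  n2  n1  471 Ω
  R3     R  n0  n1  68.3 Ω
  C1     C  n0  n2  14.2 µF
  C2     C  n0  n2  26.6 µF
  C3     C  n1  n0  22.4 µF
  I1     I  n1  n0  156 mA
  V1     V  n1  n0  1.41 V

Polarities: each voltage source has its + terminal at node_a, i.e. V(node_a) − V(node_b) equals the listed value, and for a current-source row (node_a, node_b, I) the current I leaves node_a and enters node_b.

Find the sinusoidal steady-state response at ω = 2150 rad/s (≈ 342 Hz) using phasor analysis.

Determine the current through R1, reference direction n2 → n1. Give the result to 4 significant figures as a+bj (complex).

Apply KCL at each of the 2 non-ground nodes and solve the resulting linear system.
Node n1: branches {R1, R2, R3, C3, I1, V1} → V_1 = 1.410+0.000j
Node n2: branches {R1, R2, C1, C2} → V_2 = 1.293-0.3895j
Source currents: i(V1)=-0.2108-0.1813j

-0.03392-0.1126j A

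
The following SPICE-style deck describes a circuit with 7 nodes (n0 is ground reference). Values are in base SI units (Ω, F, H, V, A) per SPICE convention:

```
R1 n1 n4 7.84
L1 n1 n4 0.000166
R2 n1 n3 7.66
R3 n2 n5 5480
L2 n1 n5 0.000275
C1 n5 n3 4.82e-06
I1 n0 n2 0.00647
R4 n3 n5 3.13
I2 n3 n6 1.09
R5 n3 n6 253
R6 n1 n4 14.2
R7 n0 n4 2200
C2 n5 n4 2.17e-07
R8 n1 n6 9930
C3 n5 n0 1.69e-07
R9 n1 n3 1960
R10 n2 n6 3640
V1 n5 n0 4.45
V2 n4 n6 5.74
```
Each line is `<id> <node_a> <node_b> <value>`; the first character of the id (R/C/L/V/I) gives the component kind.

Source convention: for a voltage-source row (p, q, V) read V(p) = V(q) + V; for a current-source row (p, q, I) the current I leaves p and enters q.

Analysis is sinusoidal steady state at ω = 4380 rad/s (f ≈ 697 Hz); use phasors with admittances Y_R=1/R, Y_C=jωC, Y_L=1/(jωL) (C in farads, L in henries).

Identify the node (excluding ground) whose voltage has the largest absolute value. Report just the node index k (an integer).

2

Element admittances at ω=4380 rad/s:
  Y(R1) = 0.1276+0.000j S between n1,n4
  Y(L1) = 0.000-1.375j S between n1,n4
  Y(R2) = 0.1305+0.000j S between n1,n3
  Y(R3) = 0.0001825+0.000j S between n2,n5
  Y(L2) = 0.000-0.8302j S between n1,n5
  Y(C1) = 0.000+0.02111j S between n5,n3
  I1: injects 0.00647 A into n2 (from n0)
  Y(R4) = 0.3195+0.000j S between n3,n5
  I2: injects 1.09 A into n6 (from n3)
  Y(R5) = 0.003953+0.000j S between n3,n6
  Y(R6) = 0.07042+0.000j S between n1,n4
  Y(R7) = 0.0004545+0.000j S between n0,n4
  Y(C2) = 0.000+0.0009505j S between n5,n4
  Y(R8) = 0.0001007+0.000j S between n1,n6
  Y(C3) = 0.000+0.0007402j S between n5,n0
  Y(R9) = 0.0005102+0.000j S between n1,n3
  Y(R10) = 0.0002747+0.000j S between n2,n6
  V1: constraint V(n5)−V(n0) = 4.45
  V2: constraint V(n4)−V(n6) = 5.74
Assemble and solve the 8×8 MNA system:
  V(n1)=4.543+0.9389j  V(n2)=15.28+1.038j  V(n3)=2.049+0.3973j  V(n4)=4.661+1.727j  V(n5)=4.450+0.000j  V(n6)=-1.079+1.727j
  i(V1)=0.004351-0.004079j  i(V2)=-1.107+0.005523j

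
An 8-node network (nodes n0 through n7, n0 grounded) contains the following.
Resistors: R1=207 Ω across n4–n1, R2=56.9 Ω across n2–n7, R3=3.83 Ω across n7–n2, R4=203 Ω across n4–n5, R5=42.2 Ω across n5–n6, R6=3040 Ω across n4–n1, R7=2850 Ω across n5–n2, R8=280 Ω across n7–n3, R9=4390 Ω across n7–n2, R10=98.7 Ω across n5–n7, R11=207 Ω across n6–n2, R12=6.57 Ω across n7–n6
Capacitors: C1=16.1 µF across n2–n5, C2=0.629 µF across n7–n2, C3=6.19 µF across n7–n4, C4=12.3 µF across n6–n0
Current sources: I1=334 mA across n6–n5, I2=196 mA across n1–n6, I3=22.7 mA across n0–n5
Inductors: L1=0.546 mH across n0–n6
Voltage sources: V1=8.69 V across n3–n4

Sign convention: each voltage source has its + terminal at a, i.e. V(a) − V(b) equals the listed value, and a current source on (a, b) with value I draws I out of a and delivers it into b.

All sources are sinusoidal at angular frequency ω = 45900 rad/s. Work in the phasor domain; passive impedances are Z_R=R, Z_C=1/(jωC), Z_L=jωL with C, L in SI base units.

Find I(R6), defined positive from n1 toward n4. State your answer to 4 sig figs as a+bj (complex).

Apply KCL at each of the 7 non-ground nodes and solve the resulting linear system.
Node n1: branches {R1, R6, I2} → V_1 = -37.29+0.7953j
Node n2: branches {R2, C1, R3, R7, R9, C2, R11} → V_2 = 1.757-0.02190j
Node n3: branches {R8, V1} → V_3 = 9.381+0.7953j
Node n4: branches {R1, R4, R6, C3, V1} → V_4 = 0.6913+0.7953j
Node n5: branches {C1, I1, R4, R5, R7, R10, I3} → V_5 = 1.784-0.4255j
Node n6: branches {I1, R5, L1, I2, R11, R12, C4} → V_6 = 0.000-0.04327j
Node n7: branches {R2, R3, R8, R9, C2, R10, R12, C3} → V_7 = 0.7223+0.01557j
Source currents: i(V1)=-0.03093-0.002785j

-0.01250+0.000j A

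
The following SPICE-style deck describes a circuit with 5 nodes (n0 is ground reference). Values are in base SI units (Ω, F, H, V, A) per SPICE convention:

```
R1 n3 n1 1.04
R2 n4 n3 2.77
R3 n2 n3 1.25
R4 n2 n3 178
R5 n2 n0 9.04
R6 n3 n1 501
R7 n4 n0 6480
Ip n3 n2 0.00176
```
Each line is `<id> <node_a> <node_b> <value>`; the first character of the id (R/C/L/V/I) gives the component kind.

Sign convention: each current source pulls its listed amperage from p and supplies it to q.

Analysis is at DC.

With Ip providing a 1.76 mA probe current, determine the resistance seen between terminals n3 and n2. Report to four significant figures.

Element admittances at DC:
  Y(R1) = 0.9615 S between n3,n1
  Y(R2) = 0.3610 S between n4,n3
  Y(R3) = 0.8000 S between n2,n3
  Y(R4) = 0.005618 S between n2,n3
  Y(R5) = 0.1106 S between n2,n0
  Y(R6) = 0.001996 S between n3,n1
  Y(R7) = 0.0001543 S between n4,n0
  Ip: injects 0.00176 A into n2 (from n3)
Assemble and solve the 4×4 MNA system:
  V(n1)=-0.002181  V(n2)=3.042e-06  V(n3)=-0.002181  V(n4)=-0.002180

R_eq = 1.241 Ω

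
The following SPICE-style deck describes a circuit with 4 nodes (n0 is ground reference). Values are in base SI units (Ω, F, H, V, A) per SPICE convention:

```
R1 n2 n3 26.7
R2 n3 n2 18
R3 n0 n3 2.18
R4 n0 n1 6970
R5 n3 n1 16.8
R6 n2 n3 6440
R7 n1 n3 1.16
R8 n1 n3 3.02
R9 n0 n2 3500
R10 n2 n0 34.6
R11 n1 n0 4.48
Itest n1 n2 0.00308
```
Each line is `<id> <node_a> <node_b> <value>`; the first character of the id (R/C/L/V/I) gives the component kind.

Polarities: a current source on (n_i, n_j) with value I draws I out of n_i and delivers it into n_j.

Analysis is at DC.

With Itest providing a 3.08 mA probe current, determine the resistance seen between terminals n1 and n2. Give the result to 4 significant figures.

R_eq = 8.862 Ω

MNA unknowns: 3 node voltages V₁..V_3
R1: Y=0.03745 on G[2,3]
R2: Y=0.05556 on G[3,2]
R3: Y=0.4587 on G[0,3]
R4: Y=0.0001435 on G[0,1]
R5: Y=0.05952 on G[3,1]
R6: Y=0.0001553 on G[2,3]
R7: Y=0.8621 on G[1,3]
R8: Y=0.3311 on G[1,3]
R9: Y=0.0002857 on G[0,2]
R10: Y=0.02890 on G[2,0]
R11: Y=0.2232 on G[1,0]
Itest: z[1]−=0.00308, z[2]+=0.00308
solve → V1=-0.002427, V2=0.02487, V3=-0.0004007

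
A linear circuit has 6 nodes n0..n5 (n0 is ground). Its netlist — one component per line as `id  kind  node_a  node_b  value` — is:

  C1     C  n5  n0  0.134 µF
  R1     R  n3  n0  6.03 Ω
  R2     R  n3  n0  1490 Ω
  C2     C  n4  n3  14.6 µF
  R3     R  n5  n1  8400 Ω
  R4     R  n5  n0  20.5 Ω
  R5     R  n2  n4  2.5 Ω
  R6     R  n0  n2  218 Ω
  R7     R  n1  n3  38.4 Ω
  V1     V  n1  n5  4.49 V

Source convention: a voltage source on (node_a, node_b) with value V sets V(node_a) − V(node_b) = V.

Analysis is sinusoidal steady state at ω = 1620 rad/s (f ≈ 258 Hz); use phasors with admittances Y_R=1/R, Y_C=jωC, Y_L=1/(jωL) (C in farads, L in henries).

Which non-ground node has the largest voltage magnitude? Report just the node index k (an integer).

1

Element admittances at ω=1620 rad/s:
  Y(C1) = 0.000+0.0002171j S between n5,n0
  Y(R1) = 0.1658+0.000j S between n3,n0
  Y(R2) = 0.0006711+0.000j S between n3,n0
  Y(C2) = 0.000+0.02365j S between n4,n3
  Y(R3) = 0.0001190+0.000j S between n5,n1
  Y(R4) = 0.04878+0.000j S between n5,n0
  Y(R5) = 0.4000+0.000j S between n2,n4
  Y(R6) = 0.004587+0.000j S between n0,n2
  Y(R7) = 0.02604+0.000j S between n1,n3
  V1: constraint V(n1)−V(n5) = 4.49
Assemble and solve the 6×6 MNA system:
  V(n1)=3.069+0.003693j  V(n2)=0.3872+0.07301j  V(n3)=0.4058-0.001240j  V(n4)=0.3916+0.07385j  V(n5)=-1.421+0.003693j
  i(V1)=-0.06988-0.0001285j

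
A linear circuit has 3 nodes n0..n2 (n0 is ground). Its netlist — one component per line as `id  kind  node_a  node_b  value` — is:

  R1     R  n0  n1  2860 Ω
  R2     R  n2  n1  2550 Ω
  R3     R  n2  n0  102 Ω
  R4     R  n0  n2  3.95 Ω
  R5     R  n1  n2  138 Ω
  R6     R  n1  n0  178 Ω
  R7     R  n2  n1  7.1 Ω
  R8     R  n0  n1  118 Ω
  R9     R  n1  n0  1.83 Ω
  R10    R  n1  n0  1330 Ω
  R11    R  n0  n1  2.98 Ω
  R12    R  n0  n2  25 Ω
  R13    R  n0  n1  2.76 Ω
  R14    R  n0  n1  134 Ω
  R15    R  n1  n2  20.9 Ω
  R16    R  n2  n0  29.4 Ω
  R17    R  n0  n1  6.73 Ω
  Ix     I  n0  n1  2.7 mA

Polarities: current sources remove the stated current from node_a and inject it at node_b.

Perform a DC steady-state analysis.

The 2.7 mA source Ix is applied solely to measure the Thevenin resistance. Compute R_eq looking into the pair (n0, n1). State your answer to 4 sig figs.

R_eq = 0.6495 Ω

Apply KCL at each of the 2 non-ground nodes and solve the resulting linear system.
Node n1: branches {R1, R2, R5, R6, R7, R8, R9, R10, R11, R13, R14, R15, R17, Ix} → V_1 = 0.001754
Node n2: branches {R2, R3, R4, R5, R7, R12, R15, R16} → V_2 = 0.0006456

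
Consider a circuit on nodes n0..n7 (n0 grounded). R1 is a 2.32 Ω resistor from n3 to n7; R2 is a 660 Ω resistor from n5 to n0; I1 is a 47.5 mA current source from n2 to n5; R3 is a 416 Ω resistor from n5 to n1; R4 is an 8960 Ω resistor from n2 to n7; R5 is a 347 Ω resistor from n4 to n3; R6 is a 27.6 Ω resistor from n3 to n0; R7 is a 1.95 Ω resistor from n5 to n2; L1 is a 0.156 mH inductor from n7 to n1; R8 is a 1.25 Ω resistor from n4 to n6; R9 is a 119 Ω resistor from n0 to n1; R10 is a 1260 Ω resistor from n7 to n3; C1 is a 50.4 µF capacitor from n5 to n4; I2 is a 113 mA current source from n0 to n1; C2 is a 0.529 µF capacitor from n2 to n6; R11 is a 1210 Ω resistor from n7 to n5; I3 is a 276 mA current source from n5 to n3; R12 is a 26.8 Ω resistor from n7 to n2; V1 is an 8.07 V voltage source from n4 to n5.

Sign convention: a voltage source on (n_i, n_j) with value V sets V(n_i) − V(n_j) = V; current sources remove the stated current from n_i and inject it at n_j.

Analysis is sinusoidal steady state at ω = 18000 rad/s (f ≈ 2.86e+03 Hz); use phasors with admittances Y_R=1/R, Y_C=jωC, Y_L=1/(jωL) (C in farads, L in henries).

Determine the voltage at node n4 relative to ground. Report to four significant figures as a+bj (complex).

3.402-0.1407j V

MNA unknowns: 7 node voltages V₁..V_7 plus 1 source current (V1)
R1: Y=0.4310+0.000j on G[3,7]
R2: Y=0.001515+0.000j on G[5,0]
I1: z[2]−=0.0475, z[5]+=0.0475
R3: Y=0.002404+0.000j on G[5,1]
R4: Y=0.0001116+0.000j on G[2,7]
R5: Y=0.002882+0.000j on G[4,3]
R6: Y=0.03623+0.000j on G[3,0]
R7: Y=0.5128+0.000j on G[5,2]
L1: Y=0.000-0.3561j on G[7,1]
R8: Y=0.8000+0.000j on G[4,6]
R9: Y=0.008403+0.000j on G[0,1]
R10: Y=0.0007937+0.000j on G[7,3]
C1: Y=0.000+0.9072j on G[5,4]
I2: z[0]−=0.113, z[1]+=0.113
C2: Y=0.000+0.009522j on G[2,6]
R11: Y=0.0008264+0.000j on G[7,5]
I3: z[5]−=0.276, z[3]+=0.276
R12: Y=0.03731+0.000j on G[7,2]
V1: row V4−V5=8.07, i_V1 at 4,5
solve → V1=2.361+0.1768j, V2=-4.273-0.0008685j, V3=2.766-0.03512j, V4=3.402-0.1407j, V5=-4.668-0.1407j, V6=3.399-0.2320j, V7=2.355-0.03736j
aux → i_V1=-0.004031-7.394j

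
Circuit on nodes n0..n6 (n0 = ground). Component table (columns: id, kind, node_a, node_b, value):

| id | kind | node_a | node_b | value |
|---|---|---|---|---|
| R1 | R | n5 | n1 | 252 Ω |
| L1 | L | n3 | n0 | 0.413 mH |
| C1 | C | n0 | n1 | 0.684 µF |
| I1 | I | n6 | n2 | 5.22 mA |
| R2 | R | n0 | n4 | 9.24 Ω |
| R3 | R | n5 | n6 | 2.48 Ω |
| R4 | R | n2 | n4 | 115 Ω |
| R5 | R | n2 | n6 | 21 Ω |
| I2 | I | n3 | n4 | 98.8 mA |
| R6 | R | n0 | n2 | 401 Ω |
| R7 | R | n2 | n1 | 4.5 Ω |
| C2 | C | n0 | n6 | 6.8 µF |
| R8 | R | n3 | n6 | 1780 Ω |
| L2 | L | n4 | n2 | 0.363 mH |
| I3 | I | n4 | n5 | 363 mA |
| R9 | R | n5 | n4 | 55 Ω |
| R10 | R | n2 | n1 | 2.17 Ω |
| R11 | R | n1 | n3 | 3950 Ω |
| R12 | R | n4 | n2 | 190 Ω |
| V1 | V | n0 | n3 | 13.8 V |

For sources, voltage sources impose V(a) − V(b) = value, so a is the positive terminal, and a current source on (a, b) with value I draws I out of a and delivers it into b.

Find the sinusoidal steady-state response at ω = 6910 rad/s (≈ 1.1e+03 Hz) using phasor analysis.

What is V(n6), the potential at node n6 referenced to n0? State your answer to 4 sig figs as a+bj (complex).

2.725-2.712j V

Apply KCL at each of the 6 non-ground nodes and solve the resulting linear system.
Node n1: branches {R1, C1, R7, R10, R11} → V_1 = -0.1475-0.7853j
Node n2: branches {I1, R4, R5, R6, R7, L2, R10, R12} → V_2 = -0.1577-0.7759j
Node n3: branches {L1, I2, R8, R11, V1} → V_3 = -13.80+0.000j
Node n4: branches {R2, R4, I2, L2, I3, R9, R12} → V_4 = -0.4131-1.143j
Node n5: branches {R1, R3, I3, R9} → V_5 = 3.417-2.627j
Node n6: branches {I1, R3, R5, C2, R8} → V_6 = 2.725-2.712j
Source currents: i(V1)=0.08606+4.837j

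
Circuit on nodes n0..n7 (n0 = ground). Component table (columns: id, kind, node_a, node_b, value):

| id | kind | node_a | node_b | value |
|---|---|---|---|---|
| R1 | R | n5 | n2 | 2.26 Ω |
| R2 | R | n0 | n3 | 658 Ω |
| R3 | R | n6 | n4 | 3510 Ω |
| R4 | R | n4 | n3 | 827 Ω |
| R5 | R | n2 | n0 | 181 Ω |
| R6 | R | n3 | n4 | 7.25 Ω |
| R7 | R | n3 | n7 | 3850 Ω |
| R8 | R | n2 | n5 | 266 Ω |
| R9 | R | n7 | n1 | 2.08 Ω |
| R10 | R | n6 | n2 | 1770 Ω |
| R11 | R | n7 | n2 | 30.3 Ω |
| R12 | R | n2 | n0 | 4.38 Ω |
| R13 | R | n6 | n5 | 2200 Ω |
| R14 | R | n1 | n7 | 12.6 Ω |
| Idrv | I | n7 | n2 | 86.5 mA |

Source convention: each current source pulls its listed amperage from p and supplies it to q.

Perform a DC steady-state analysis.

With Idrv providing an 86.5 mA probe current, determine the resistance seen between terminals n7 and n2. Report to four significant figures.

MNA unknowns: 7 node voltages V₁..V_7
R1: Y=0.4425 on G[5,2]
R2: Y=0.001520 on G[0,3]
R3: Y=0.0002849 on G[6,4]
R4: Y=0.001209 on G[4,3]
R5: Y=0.005525 on G[2,0]
R6: Y=0.1379 on G[3,4]
R7: Y=0.0002597 on G[3,7]
R8: Y=0.003759 on G[2,5]
R9: Y=0.4808 on G[7,1]
R10: Y=0.0005650 on G[6,2]
R11: Y=0.03300 on G[7,2]
R12: Y=0.2283 on G[2,0]
R13: Y=0.0004545 on G[6,5]
R14: Y=0.07937 on G[1,7]
Idrv: z[7]−=0.0865, z[2]+=0.0865
solve → V1=-2.601, V2=0.002192, V3=-0.3372, V4=-0.3367, V5=0.002116, V6=-0.07185, V7=-2.601

R_eq = 30.09 Ω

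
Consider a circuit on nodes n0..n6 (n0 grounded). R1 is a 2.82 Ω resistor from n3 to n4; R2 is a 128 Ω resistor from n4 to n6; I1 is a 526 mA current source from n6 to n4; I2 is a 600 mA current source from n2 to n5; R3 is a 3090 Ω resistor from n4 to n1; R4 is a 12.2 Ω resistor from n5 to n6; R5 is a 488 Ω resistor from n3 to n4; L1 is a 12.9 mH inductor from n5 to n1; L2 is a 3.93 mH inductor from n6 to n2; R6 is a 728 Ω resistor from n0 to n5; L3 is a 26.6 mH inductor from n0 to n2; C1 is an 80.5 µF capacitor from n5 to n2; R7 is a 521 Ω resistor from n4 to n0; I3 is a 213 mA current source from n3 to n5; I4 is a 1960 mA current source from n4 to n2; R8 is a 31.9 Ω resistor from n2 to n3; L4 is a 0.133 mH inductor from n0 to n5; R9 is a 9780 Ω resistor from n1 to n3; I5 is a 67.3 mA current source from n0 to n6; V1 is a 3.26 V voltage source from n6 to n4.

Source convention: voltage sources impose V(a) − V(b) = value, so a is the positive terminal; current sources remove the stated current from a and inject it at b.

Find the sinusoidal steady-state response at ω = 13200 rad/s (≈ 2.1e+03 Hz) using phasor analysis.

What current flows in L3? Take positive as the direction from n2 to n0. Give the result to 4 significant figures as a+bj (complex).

-0.001347-0.0006762j A

Apply KCL at each of the 6 non-ground nodes and solve the resulting linear system.
Node n1: branches {R3, L1, R9} → V_1 = 0.1067-1.275j
Node n2: branches {I2, L2, L3, C1, I4, R8} → V_2 = 0.2374-0.4729j
Node n3: branches {R1, R5, I3, R8, R9} → V_3 = -19.23-2.742j
Node n4: branches {R1, R2, I1, R3, R5, R7, I4, V1} → V_4 = -20.35-2.941j
Node n5: branches {I2, R4, L1, R6, C1, I3, L4} → V_5 = -0.01064+0.1891j
Node n6: branches {R2, I1, R4, L2, I5, V1} → V_6 = -17.09-2.941j
Source currents: i(V1)=0.9635-0.07745j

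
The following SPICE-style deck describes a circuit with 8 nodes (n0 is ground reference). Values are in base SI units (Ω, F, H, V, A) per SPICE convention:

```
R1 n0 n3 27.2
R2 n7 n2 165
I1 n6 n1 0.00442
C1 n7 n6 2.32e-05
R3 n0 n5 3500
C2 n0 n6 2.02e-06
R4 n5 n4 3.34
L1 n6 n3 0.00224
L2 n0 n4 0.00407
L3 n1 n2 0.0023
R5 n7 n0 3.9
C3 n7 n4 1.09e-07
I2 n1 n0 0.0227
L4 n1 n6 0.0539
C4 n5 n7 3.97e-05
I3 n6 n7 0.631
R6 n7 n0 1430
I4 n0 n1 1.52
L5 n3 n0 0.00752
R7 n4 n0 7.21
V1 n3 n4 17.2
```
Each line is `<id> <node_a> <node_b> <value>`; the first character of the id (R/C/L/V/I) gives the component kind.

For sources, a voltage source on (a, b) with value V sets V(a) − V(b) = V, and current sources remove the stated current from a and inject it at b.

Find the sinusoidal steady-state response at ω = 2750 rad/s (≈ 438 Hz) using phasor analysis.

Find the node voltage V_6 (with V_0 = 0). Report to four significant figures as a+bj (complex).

25.50-4.155j V

Apply KCL at each of the 7 non-ground nodes and solve the resulting linear system.
Node n1: branches {I1, L3, I2, L4, I4} → V_1 = 120.7+112.8j
Node n2: branches {R2, L3} → V_2 = 124.7+108.3j
Node n3: branches {R1, L1, L5, V1} → V_3 = 13.45-2.413j
Node n4: branches {R4, L2, C3, R7, V1} → V_4 = -3.748-2.413j
Node n5: branches {R3, R4, C4} → V_5 = -3.992+1.641j
Node n6: branches {I1, C1, C2, L1, L4, I3} → V_6 = 25.50-4.155j
Node n7: branches {R2, C1, R5, C3, C4, I3, R6} → V_7 = 7.129+2.322j
Source currents: i(V1)=-0.6607-1.217j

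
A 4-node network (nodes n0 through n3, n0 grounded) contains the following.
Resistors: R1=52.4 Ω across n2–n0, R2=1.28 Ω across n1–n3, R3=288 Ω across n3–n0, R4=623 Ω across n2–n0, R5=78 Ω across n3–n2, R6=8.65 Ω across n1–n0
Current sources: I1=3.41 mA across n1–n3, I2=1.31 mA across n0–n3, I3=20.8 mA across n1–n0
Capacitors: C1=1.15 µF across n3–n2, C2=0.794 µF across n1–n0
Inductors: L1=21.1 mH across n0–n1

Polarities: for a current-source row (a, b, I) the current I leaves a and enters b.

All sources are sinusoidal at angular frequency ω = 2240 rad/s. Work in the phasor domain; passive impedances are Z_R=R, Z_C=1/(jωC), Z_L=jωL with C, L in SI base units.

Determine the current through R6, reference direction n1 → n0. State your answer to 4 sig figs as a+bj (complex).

Element admittances at ω=2240 rad/s:
  Y(R1) = 0.01908+0.000j S between n2,n0
  I1: injects 0.00341 A into n3 (from n1)
  Y(C1) = 0.000+0.002576j S between n3,n2
  I2: injects 0.00131 A into n3 (from n0)
  Y(C2) = 0.000+0.001779j S between n1,n0
  Y(R2) = 0.7812+0.000j S between n1,n3
  Y(R3) = 0.003472+0.000j S between n3,n0
  Y(L1) = 0.000-0.02116j S between n0,n1
  Y(R4) = 0.001605+0.000j S between n2,n0
  Y(R5) = 0.01282+0.000j S between n3,n2
  Y(R6) = 0.1156+0.000j S between n1,n0
  I3: injects 0.0208 A into n0 (from n1)
Assemble and solve the 3×3 MNA system:
  V(n1)=-0.1509-0.02197j  V(n2)=-0.05415-0.01503j  V(n3)=-0.1428-0.02147j

-0.01745-0.002539j A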